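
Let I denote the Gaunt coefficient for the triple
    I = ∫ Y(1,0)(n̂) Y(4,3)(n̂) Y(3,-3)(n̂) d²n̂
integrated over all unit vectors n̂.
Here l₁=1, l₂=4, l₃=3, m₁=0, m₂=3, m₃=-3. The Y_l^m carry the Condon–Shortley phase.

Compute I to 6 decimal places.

Checks pass: Σm=0; 8 even; l₃=3∈[3,5].
(2·1+1)(2·4+1)(2·3+1) = 189
Δ: 2! 0! 6! / 9! → 1/252
sum: t=1:−1/36 = -1/36
3j²(1 4 3; 0 0 0) = Δ·Π!·Σ² = 4/63  (sign +1)
sum: t=1:−1/720 = -1/720
3j²(1 4 3; 0 3 -3) = Δ·Π!·Σ² = 1/36  (sign -1)
combine: 4πI² = 189·4/63·1/36 = 1/3
take √, sign -1: I = -0.16286750

-0.162868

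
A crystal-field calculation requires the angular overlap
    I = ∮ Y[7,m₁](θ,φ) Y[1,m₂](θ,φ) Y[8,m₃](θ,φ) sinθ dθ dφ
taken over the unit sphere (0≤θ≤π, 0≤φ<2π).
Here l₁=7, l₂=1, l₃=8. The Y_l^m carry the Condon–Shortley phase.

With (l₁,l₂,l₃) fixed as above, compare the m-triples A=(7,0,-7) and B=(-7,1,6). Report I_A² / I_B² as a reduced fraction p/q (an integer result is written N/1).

Shared (l₁,l₂,l₃)=(7,1,8): N and (l;000)² cancel in I_A²/I_B².
A: Δ = 0!·14!·2!/17! = 1/2040; Racah Σ t=0..0: t=0:+1/87178291200 = 1/87178291200; ⇒ 3j(7 1 8; 7 0 -7)² = 1/136, sgn -1
B: Δ = 0!·14!·2!/17! = 1/2040; Racah Σ t=0..0: t=0:+1/174356582400 = 1/174356582400; ⇒ 3j(7 1 8; -7 1 6)² = 1/2040, sgn +1
I_A²/I_B² = (1/136)/(1/2040) = 15/1

15/1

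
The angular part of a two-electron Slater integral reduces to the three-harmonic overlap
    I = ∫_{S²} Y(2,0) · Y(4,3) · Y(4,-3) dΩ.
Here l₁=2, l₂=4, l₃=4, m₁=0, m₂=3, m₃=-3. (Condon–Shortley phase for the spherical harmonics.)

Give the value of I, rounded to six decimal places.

0.057344

m-sum 0 ✓  L=10 even ✓  2≤4≤6 ✓
Π(2lᵢ+1) = 5×9×9 = 405
triangle coeff Δ(2,4,4) = 1/13860
Σ_t [0,2]: t=0:+1/192 t=1:−1/36 t=2:+1/192 = -5/288
(3j)²=20/693 [(2 4 4; 0 0 0)], sign=-1
Σ_t [1,2]: t=1:−1/720 t=2:+1/480 = 1/1440
(3j)²=7/1980 [(2 4 4; 0 3 -3)], sign=-1
⇒ 4πI² = 5/121
I = (+1)√(5/121/(4π)) = 0.05734392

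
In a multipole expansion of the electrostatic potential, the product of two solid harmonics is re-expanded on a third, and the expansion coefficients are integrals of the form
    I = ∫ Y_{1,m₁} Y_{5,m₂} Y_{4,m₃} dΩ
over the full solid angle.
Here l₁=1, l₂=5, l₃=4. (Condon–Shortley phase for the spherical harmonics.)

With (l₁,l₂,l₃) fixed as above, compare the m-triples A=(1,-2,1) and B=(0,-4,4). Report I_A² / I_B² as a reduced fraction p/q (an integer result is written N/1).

7/3

Same 1,5,4: normalisation and zero-m 3j drop out of the ratio.
A: Δ: 2! 0! 8! / 11! → 1/495; sum: t=0:+1/1440 = 1/1440; 3j²(1 5 4; 1 -2 1) = Δ·Π!·Σ² = 7/165  (sign -1)
B: Δ: 2! 0! 8! / 11! → 1/495; sum: t=1:−1/40320 = -1/40320; 3j²(1 5 4; 0 -4 4) = Δ·Π!·Σ² = 1/55  (sign -1)
I_A²/I_B² = (7/165)/(1/55) = 7/3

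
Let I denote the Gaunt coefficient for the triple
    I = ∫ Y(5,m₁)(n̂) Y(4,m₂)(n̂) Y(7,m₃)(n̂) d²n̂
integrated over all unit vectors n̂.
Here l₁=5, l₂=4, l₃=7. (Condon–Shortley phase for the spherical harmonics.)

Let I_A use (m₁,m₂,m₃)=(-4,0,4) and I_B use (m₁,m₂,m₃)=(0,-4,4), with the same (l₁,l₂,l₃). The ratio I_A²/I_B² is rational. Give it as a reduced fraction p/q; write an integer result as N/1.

36/49

Same 5,4,7: normalisation and zero-m 3j drop out of the ratio.
A: Δ: 2! 8! 6! / 17! → 1/6126120; sum: t=1:−1/1451520 t=2:+1/483840 = 1/725760; 3j²(5 4 7; -4 0 4) = Δ·Π!·Σ² = 24/1547  (sign -1)
B: Δ: 2! 8! 6! / 17! → 1/6126120; sum: t=0:+1/1036800 = 1/1036800; 3j²(5 4 7; 0 -4 4) = Δ·Π!·Σ² = 14/663  (sign -1)
I_A²/I_B² = (24/1547)/(14/663) = 36/49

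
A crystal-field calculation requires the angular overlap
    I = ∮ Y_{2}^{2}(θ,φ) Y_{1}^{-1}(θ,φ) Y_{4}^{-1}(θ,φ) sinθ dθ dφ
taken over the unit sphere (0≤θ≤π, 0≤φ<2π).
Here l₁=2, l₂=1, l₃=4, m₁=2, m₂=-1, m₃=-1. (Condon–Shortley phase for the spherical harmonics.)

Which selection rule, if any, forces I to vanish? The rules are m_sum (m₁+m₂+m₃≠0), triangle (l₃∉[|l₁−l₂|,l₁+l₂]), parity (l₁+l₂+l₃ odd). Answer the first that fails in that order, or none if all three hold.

triangle

Σmᵢ = 0  ✓
l₃∈[|l₁−l₂|,l₁+l₂]=[1,3], have l₃=4  ✗
Σlᵢ = 7 ⇒ odd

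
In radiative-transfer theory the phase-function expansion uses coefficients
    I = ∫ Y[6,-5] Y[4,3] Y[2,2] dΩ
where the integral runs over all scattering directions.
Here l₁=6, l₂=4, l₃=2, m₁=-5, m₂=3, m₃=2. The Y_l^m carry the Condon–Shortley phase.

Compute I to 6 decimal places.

-0.288917

Rules hold: Σm=0, L=12 even, 2≤2≤10.
N = 13·9·5 = 585
Δ = 8!·4!·0!/13! = 1/6435
Racah Σ t=4..4: t=4:+1/2304 = 1/2304
⇒ 3j(6 4 2; 0 0 0)² = 5/143, sgn +1
Racah Σ t=7..7: t=7:−1/120960 = -1/120960
⇒ 3j(6 4 2; -5 3 2)² = 2/39, sgn -1
4πI² = N·(3j₀)²·(3jₘ)² = 150/143
I = -1·√(1.04895/4π) = -0.28891672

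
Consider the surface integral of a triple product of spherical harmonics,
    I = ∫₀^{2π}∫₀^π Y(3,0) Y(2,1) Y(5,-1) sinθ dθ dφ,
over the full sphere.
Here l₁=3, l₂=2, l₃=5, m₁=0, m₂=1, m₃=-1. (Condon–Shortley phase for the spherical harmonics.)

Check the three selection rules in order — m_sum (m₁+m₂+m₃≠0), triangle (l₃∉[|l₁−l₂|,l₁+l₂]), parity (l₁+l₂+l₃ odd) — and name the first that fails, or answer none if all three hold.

none

Σmᵢ = 0  ✓
l₃∈[|l₁−l₂|,l₁+l₂]=[1,5], have l₃=5  ✓
Σlᵢ = 10 ⇒ even  ✓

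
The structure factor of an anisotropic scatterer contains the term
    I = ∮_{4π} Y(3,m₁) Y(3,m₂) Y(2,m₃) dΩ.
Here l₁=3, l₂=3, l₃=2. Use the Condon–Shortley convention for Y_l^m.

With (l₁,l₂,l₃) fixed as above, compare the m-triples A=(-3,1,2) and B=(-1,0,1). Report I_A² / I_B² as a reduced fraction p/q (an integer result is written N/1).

5/1

Shared (l₁,l₂,l₃)=(3,3,2): N and (l;000)² cancel in I_A²/I_B².
A: Δ = 4!·2!·2!/9! = 1/3780; Racah Σ t=4..4: t=4:+1/96 = 1/96; ⇒ 3j(3 3 2; -3 1 2)² = 1/42, sgn +1
B: Δ = 4!·2!·2!/9! = 1/3780; Racah Σ t=2..3: t=2:+1/8 t=3:−1/12 = 1/24; ⇒ 3j(3 3 2; -1 0 1)² = 1/210, sgn -1
I_A²/I_B² = (1/42)/(1/210) = 5/1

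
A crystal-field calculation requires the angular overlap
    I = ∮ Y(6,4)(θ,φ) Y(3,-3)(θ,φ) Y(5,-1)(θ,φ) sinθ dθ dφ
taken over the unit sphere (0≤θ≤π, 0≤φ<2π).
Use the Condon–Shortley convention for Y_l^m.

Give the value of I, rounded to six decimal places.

m-sum 0 ✓  L=14 even ✓  3≤5≤9 ✓
Π(2lᵢ+1) = 13×7×11 = 1001
triangle coeff Δ(6,3,5) = 1/675675
Σ_t [1,3]: t=1:−1/8640 t=2:+1/2304 t=3:−1/8640 = 7/34560
(3j)²=7/429 [(6 3 5; 0 0 0)], sign=-1
Σ_t [0,0]: t=0:+1/69120 = 1/69120
(3j)²=4/143 [(6 3 5; 4 -3 -1)], sign=+1
⇒ 4πI² = 196/429
I = (-1)√(196/429/(4π)) = -0.19067531

-0.190675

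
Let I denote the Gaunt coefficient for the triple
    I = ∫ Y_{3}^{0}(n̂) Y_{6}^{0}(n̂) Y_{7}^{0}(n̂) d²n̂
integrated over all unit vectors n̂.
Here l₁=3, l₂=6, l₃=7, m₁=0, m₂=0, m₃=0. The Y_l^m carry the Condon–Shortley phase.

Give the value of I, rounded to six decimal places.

m-sum 0 ✓  L=16 even ✓  3≤7≤9 ✓
Π(2lᵢ+1) = 7×13×15 = 1365
triangle coeff Δ(3,6,7) = 1/2042040
Σ_t [0,2]: t=0:+1/207360 t=1:−1/57600 t=2:+1/207360 = -1/129600
(3j)²=168/12155 [(3 6 7; 0 0 0)], sign=+1
(m-triple is (0,0,0) — same symbol as above.)
⇒ 4πI² = 592704/2272985
I = (+1)√(592704/2272985/(4π)) = 0.14405081

0.144051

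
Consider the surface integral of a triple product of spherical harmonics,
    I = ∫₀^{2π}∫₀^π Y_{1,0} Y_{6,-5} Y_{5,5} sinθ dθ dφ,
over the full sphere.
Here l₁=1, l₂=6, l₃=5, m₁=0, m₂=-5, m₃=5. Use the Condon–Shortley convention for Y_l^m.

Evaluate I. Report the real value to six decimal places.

Rules hold: Σm=0, L=12 even, 5≤5≤7.
N = 3·13·11 = 429
Δ = 2!·0!·10!/13! = 1/858
Racah Σ t=1..1: t=1:−1/14400 = -1/14400
⇒ 3j(1 6 5; 0 0 0)² = 6/143, sgn +1
Racah Σ t=1..1: t=1:−1/3628800 = -1/3628800
⇒ 3j(1 6 5; 0 -5 5)² = 1/78, sgn -1
4πI² = N·(3j₀)²·(3jₘ)² = 3/13
I = -1·√(0.230769/4π) = -0.13551395

-0.135514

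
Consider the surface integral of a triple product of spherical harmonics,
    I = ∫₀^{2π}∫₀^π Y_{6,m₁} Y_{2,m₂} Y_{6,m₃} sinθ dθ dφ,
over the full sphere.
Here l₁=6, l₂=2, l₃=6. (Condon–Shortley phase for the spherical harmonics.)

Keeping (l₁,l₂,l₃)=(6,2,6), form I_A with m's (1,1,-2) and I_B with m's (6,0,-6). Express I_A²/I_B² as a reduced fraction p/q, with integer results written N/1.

Shared (l₁,l₂,l₃)=(6,2,6): N and (l;000)² cancel in I_A²/I_B².
A: Δ = 2!·10!·2!/15! = 1/90090; Racah Σ t=1..2: t=1:−1/34560 t=2:+1/60480 = -1/80640; ⇒ 3j(6 2 6; 1 1 -2)² = 6/1001, sgn -1
B: Δ = 2!·10!·2!/15! = 1/90090; Racah Σ t=0..0: t=0:+1/14515200 = 1/14515200; ⇒ 3j(6 2 6; 6 0 -6)² = 22/455, sgn +1
I_A²/I_B² = (6/1001)/(22/455) = 15/121

15/121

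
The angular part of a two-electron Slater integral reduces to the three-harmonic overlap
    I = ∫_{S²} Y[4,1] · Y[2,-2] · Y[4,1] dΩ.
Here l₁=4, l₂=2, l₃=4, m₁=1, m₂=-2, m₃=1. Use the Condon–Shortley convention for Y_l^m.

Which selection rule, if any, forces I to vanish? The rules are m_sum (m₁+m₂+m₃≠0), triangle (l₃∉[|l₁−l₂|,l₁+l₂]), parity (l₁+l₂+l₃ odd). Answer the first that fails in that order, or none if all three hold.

none

azimuthal sum: 1 − 2 + 1 = 0  ✓
2 ≤ 4 ≤ 6 (triangle on l)  ✓
L = 4 + 2 + 4 = 10 (even)  ✓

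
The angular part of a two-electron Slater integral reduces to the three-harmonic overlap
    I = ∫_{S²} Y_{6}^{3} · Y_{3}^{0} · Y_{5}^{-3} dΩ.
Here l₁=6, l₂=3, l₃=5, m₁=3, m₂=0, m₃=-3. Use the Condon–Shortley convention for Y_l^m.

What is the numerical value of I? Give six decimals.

0.036034

m-sum 0 ✓  L=14 even ✓  3≤5≤9 ✓
Π(2lᵢ+1) = 13×7×11 = 1001
triangle coeff Δ(6,3,5) = 1/675675
Σ_t [1,3]: t=1:−1/8640 t=2:+1/2304 t=3:−1/8640 = 7/34560
(3j)²=7/429 [(6 3 5; 0 0 0)], sign=-1
Σ_t [1,3]: t=1:−1/17280 t=2:+1/20160 t=3:−1/483840 = -1/96768
(3j)²=1/1001 [(6 3 5; 3 0 -3)], sign=-1
⇒ 4πI² = 7/429
I = (+1)√(7/429/(4π)) = 0.03603425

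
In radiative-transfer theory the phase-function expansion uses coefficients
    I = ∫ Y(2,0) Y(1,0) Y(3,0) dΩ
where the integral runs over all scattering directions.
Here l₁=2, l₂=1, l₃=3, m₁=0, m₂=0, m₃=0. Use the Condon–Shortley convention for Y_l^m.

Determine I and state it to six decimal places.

0.247767

m-sum 0 ✓  L=6 even ✓  1≤3≤3 ✓
Π(2lᵢ+1) = 5×3×7 = 105
triangle coeff Δ(2,1,3) = 1/105
Σ_t [0,0]: t=0:+1/4 = 1/4
(3j)²=3/35 [(2 1 3; 0 0 0)], sign=-1
(m-triple is (0,0,0) — same symbol as above.)
⇒ 4πI² = 27/35
I = (+1)√(27/35/(4π)) = 0.24776670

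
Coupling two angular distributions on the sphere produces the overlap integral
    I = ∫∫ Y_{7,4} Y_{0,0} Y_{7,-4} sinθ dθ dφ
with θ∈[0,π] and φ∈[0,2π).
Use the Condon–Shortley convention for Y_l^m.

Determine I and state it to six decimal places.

0.282095

m-sum 0 ✓  L=14 even ✓  7≤7≤7 ✓
Π(2lᵢ+1) = 15×1×15 = 225
triangle coeff Δ(7,0,7) = 1/15
Σ_t [0,0]: t=0:+1/25401600 = 1/25401600
(3j)²=1/15 [(7 0 7; 0 0 0)], sign=-1
Σ_t [0,0]: t=0:+1/239500800 = 1/239500800
(3j)²=1/15 [(7 0 7; 4 0 -4)], sign=-1
⇒ 4πI² = 1/1
I = (+1)√(1/1/(4π)) = 0.28209479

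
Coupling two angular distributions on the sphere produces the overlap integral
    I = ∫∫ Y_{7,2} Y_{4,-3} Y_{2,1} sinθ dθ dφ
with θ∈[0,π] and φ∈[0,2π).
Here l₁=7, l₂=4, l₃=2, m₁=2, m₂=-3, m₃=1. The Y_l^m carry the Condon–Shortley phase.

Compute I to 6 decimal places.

0.000000

triangle: need 3≤l₃≤11, have 2; I=0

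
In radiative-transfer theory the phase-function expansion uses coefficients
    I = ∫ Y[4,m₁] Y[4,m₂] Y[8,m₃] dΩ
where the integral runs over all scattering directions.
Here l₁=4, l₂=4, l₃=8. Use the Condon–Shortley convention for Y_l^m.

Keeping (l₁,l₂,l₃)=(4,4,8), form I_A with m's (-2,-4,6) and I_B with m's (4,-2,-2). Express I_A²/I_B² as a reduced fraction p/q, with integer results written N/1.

1001/15

Shared (l₁,l₂,l₃)=(4,4,8): N and (l;000)² cancel in I_A²/I_B².
A: Δ = 0!·8!·8!/17! = 1/218790; Racah Σ t=0..0: t=0:+1/58060800 = 1/58060800; ⇒ 3j(4 4 8; -2 -4 6)² = 7/510, sgn +1
B: Δ = 0!·8!·8!/17! = 1/218790; Racah Σ t=0..0: t=0:+1/58060800 = 1/58060800; ⇒ 3j(4 4 8; 4 -2 -2)² = 1/4862, sgn +1
I_A²/I_B² = (7/510)/(1/4862) = 1001/15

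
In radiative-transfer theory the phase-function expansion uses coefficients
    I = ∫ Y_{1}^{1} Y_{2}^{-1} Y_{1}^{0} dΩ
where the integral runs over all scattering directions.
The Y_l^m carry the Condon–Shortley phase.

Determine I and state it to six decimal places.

-0.218510

m-sum 0 ✓  L=4 even ✓  1≤1≤3 ✓
Π(2lᵢ+1) = 3×5×3 = 45
triangle coeff Δ(1,2,1) = 1/30
Σ_t [1,1]: t=1:−1/1 = -1/1
(3j)²=2/15 [(1 2 1; 0 0 0)], sign=+1
Σ_t [0,0]: t=0:+1/2 = 1/2
(3j)²=1/10 [(1 2 1; 1 -1 0)], sign=-1
⇒ 4πI² = 3/5
I = (-1)√(3/5/(4π)) = -0.21850969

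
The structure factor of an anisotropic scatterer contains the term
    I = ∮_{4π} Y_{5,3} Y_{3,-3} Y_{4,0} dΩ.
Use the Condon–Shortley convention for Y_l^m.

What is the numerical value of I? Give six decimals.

0.196280

Rules hold: Σm=0, L=12 even, 2≤4≤8.
N = 11·7·9 = 693
Δ = 4!·6!·2!/13! = 1/180180
Racah Σ t=1..3: t=1:−1/576 t=2:+1/144 t=3:−1/576 = 1/288
⇒ 3j(5 3 4; 0 0 0)² = 20/1001, sgn +1
Racah Σ t=0..0: t=0:+1/2304 = 1/2304
⇒ 3j(5 3 4; 3 -3 0)² = 5/143, sgn +1
4πI² = N·(3j₀)²·(3jₘ)² = 900/1859
I = +1·√(0.484131/4π) = 0.19628026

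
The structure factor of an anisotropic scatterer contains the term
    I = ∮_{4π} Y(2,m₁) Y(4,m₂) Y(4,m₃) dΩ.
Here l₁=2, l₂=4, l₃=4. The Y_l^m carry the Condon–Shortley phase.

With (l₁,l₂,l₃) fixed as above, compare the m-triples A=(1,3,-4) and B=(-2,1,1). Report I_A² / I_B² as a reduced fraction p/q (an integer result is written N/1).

49/50

Shared (l₁,l₂,l₃)=(2,4,4): N and (l;000)² cancel in I_A²/I_B².
A: Δ = 2!·2!·6!/11! = 1/13860; Racah Σ t=1..1: t=1:−1/1440 = -1/1440; ⇒ 3j(2 4 4; 1 3 -4)² = 7/165, sgn -1
B: Δ = 2!·2!·6!/11! = 1/13860; Racah Σ t=2..2: t=2:+1/144 = 1/144; ⇒ 3j(2 4 4; -2 1 1)² = 10/231, sgn -1
I_A²/I_B² = (7/165)/(10/231) = 49/50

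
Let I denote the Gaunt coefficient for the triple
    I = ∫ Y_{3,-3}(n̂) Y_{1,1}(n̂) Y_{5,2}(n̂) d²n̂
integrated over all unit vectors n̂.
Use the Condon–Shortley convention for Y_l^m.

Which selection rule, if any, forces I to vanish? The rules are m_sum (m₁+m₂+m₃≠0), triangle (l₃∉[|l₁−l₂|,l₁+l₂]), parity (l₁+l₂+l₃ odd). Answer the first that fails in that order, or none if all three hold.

triangle

azimuthal sum: -3 + 1 + 2 = 0  ✓
2 ≤ 5 ≤ 4 (triangle on l)  ✗
L = 3 + 1 + 5 = 9 (odd)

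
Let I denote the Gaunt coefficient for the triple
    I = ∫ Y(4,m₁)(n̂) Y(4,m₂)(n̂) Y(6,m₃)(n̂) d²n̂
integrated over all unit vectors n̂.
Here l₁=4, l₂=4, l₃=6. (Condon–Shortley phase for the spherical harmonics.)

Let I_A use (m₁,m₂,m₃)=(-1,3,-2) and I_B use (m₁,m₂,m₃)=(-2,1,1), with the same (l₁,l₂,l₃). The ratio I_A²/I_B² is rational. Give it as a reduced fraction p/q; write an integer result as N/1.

Shared (l₁,l₂,l₃)=(4,4,6): N and (l;000)² cancel in I_A²/I_B².
A: Δ = 2!·6!·6!/15! = 1/1261260; Racah Σ t=1..2: t=1:−1/34560 t=2:+1/8640 = 1/11520; ⇒ 3j(4 4 6; -1 3 -2)² = 3/143, sgn +1
B: Δ = 2!·6!·6!/15! = 1/1261260; Racah Σ t=0..2: t=0:+1/172800 t=1:−1/5760 t=2:+1/3456 = 7/57600; ⇒ 3j(4 4 6; -2 1 1)² = 21/2860, sgn -1
I_A²/I_B² = (3/143)/(21/2860) = 20/7

20/7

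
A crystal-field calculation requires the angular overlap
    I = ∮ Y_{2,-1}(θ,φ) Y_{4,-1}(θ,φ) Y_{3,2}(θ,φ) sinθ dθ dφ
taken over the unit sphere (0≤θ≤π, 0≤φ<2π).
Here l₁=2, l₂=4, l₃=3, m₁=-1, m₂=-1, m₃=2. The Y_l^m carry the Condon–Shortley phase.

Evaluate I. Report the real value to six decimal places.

0.000000

l₁+l₂+l₃=9 is odd: 3j(l;000)=0 ⇒ I=0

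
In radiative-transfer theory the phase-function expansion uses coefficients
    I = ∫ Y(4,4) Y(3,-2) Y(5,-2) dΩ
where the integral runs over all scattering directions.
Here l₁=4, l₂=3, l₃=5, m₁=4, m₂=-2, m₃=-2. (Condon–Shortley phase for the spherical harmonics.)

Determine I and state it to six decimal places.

-0.109480

m-sum 0 ✓  L=12 even ✓  1≤5≤7 ✓
Π(2lᵢ+1) = 9×7×11 = 693
triangle coeff Δ(4,3,5) = 1/180180
Σ_t [0,2]: t=0:+1/576 t=1:−1/144 t=2:+1/576 = -1/288
(3j)²=20/1001 [(4 3 5; 0 0 0)], sign=+1
Σ_t [0,0]: t=0:+1/8640 = 1/8640
(3j)²=14/1287 [(4 3 5; 4 -2 -2)], sign=-1
⇒ 4πI² = 280/1859
I = (-1)√(280/1859/(4π)) = -0.10947990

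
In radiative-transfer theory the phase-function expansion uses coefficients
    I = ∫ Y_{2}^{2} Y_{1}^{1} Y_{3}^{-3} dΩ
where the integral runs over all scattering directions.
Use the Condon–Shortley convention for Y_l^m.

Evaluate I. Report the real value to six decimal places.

m-sum 0 ✓  L=6 even ✓  1≤3≤3 ✓
Π(2lᵢ+1) = 5×3×7 = 105
triangle coeff Δ(2,1,3) = 1/105
Σ_t [0,0]: t=0:+1/4 = 1/4
(3j)²=3/35 [(2 1 3; 0 0 0)], sign=-1
Σ_t [0,0]: t=0:+1/48 = 1/48
(3j)²=1/7 [(2 1 3; 2 1 -3)], sign=+1
⇒ 4πI² = 9/7
I = (-1)√(9/7/(4π)) = -0.31986543

-0.319865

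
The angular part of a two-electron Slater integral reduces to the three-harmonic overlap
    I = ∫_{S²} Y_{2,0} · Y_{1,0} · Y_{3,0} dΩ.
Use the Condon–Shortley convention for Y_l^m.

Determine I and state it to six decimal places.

0.247767

Checks pass: Σm=0; 6 even; l₃=3∈[1,3].
(2·2+1)(2·1+1)(2·3+1) = 105
Δ: 0! 4! 2! / 7! → 1/105
sum: t=0:+1/4 = 1/4
3j²(2 1 3; 0 0 0) = Δ·Π!·Σ² = 3/35  (sign -1)
(m-triple is (0,0,0) — same symbol as above.)
combine: 4πI² = 105·3/35·3/35 = 27/35
take √, sign +1: I = 0.24776670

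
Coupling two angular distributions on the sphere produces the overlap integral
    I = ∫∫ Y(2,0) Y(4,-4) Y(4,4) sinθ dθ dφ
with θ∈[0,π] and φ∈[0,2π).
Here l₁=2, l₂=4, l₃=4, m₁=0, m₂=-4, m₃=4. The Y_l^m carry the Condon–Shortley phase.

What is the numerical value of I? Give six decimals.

Rules hold: Σm=0, L=10 even, 2≤4≤6.
N = 5·9·9 = 405
Δ = 2!·2!·6!/11! = 1/13860
Racah Σ t=0..2: t=0:+1/192 t=1:−1/36 t=2:+1/192 = -5/288
⇒ 3j(2 4 4; 0 0 0)² = 20/693, sgn -1
Racah Σ t=0..0: t=0:+1/2880 = 1/2880
⇒ 3j(2 4 4; 0 -4 4)² = 28/495, sgn +1
4πI² = N·(3j₀)²·(3jₘ)² = 80/121
I = -1·√(0.661157/4π) = -0.22937568

-0.229376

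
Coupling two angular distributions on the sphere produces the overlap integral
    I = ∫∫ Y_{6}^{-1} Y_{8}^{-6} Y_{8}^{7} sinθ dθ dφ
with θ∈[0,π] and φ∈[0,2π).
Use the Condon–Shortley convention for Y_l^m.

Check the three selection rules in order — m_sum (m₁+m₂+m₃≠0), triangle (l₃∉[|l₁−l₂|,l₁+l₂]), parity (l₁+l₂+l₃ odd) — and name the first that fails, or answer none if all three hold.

Σmᵢ = 0  ✓
l₃∈[|l₁−l₂|,l₁+l₂]=[2,14], have l₃=8  ✓
Σlᵢ = 22 ⇒ even  ✓

none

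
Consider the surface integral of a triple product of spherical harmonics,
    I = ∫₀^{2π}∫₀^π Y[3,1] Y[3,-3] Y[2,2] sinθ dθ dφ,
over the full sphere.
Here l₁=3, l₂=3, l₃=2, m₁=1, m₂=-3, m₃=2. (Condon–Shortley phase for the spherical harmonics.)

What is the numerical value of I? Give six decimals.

Checks pass: Σm=0; 8 even; l₃=2∈[0,6].
(2·3+1)(2·3+1)(2·2+1) = 245
Δ: 4! 2! 2! / 9! → 1/3780
sum: t=1:−1/24 t=2:+1/4 t=3:−1/24 = 1/6
3j²(3 3 2; 0 0 0) = Δ·Π!·Σ² = 4/105  (sign +1)
sum: t=0:+1/96 = 1/96
3j²(3 3 2; 1 -3 2) = Δ·Π!·Σ² = 1/42  (sign +1)
combine: 4πI² = 245·4/105·1/42 = 2/9
take √, sign +1: I = 0.13298076

0.132981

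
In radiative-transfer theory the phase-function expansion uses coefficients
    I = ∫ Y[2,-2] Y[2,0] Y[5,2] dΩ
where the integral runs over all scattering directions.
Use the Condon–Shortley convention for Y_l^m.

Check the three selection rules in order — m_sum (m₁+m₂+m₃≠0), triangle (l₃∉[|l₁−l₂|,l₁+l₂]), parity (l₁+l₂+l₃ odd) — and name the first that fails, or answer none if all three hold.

triangle

m₁+m₂+m₃ = -2 + 0 + 2 = 0  ✓
triangle: |2−2|=0 ≤ l₃=5 ≤ 2+2=4  ✗
parity: l₁+l₂+l₃ = 9 is odd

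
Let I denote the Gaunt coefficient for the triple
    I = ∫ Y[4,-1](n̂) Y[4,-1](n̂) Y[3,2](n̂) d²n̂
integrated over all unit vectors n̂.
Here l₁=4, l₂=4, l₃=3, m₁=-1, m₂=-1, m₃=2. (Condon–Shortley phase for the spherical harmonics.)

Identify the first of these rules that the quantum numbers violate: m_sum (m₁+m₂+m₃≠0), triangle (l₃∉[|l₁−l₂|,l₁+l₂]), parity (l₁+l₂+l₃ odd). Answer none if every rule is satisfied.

parity

azimuthal sum: -1 − 1 + 2 = 0  ✓
0 ≤ 3 ≤ 8 (triangle on l)  ✓
L = 4 + 4 + 3 = 11 (odd)  ✗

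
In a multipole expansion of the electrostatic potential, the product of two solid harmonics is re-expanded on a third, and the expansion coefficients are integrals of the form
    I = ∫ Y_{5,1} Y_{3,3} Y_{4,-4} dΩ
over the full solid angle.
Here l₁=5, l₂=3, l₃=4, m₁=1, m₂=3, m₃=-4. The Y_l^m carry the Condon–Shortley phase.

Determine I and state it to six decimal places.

0.050679

m-sum 0 ✓  L=12 even ✓  2≤4≤8 ✓
Π(2lᵢ+1) = 11×7×9 = 693
triangle coeff Δ(5,3,4) = 1/180180
Σ_t [1,3]: t=1:−1/576 t=2:+1/144 t=3:−1/576 = 1/288
(3j)²=20/1001 [(5 3 4; 0 0 0)], sign=+1
Σ_t [4,4]: t=4:+1/34560 = 1/34560
(3j)²=1/429 [(5 3 4; 1 3 -4)], sign=+1
⇒ 4πI² = 60/1859
I = (+1)√(60/1859/(4π)) = 0.05067935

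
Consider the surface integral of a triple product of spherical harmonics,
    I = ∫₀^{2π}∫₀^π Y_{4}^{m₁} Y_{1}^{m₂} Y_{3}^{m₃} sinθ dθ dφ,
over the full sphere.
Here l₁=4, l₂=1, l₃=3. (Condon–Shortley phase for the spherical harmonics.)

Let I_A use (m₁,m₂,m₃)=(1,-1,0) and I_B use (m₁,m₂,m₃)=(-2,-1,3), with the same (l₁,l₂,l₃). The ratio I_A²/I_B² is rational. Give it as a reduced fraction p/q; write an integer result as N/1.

10/1

Shared (l₁,l₂,l₃)=(4,1,3): N and (l;000)² cancel in I_A²/I_B².
A: Δ = 2!·6!·0!/9! = 1/252; Racah Σ t=0..0: t=0:+1/72 = 1/72; ⇒ 3j(4 1 3; 1 -1 0)² = 5/126, sgn -1
B: Δ = 2!·6!·0!/9! = 1/252; Racah Σ t=0..0: t=0:+1/1440 = 1/1440; ⇒ 3j(4 1 3; -2 -1 3)² = 1/252, sgn +1
I_A²/I_B² = (5/126)/(1/252) = 10/1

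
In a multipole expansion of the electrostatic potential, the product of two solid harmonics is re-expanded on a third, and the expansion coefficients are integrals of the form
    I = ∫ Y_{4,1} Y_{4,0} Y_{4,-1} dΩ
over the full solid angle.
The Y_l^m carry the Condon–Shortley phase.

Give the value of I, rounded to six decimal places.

Rules hold: Σm=0, L=12 even, 0≤4≤8.
N = 9·9·9 = 729
Δ = 4!·4!·4!/13! = 1/450450
Racah Σ t=0..4: t=0:+1/13824 t=1:−1/216 t=2:+1/64 t=3:−1/216 t=4:+1/13824 = 5/768
⇒ 3j(4 4 4; 0 0 0)² = 18/1001, sgn +1
Racah Σ t=0..3: t=0:+1/3456 t=1:−1/144 t=2:+1/96 t=3:−1/864 = 1/384
⇒ 3j(4 4 4; 1 0 -1)² = 9/2002, sgn -1
4πI² = N·(3j₀)²·(3jₘ)² = 59049/1002001
I = -1·√(0.0589311/4π) = -0.06848055

-0.068481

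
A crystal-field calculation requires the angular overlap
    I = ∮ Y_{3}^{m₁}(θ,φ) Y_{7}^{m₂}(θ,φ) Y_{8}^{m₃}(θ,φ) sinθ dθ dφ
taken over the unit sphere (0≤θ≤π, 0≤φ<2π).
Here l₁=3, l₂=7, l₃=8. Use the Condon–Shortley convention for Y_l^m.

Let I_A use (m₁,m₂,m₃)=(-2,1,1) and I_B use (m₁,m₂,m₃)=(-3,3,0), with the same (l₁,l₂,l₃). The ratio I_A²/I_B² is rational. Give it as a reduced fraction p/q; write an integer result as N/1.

Shared (l₁,l₂,l₃)=(3,7,8): N and (l;000)² cancel in I_A²/I_B².
A: Δ = 2!·4!·12!/19! = 1/5290740; Racah Σ t=1..2: t=1:−1/14515200 t=2:+1/6220800 = 1/10886400; ⇒ 3j(3 7 8; -2 1 1)² = 128/12597, sgn -1
B: Δ = 2!·4!·12!/19! = 1/5290740; Racah Σ t=2..2: t=2:+1/46448640 = 1/46448640; ⇒ 3j(3 7 8; -3 3 0)² = 75/8398, sgn +1
I_A²/I_B² = (128/12597)/(75/8398) = 256/225

256/225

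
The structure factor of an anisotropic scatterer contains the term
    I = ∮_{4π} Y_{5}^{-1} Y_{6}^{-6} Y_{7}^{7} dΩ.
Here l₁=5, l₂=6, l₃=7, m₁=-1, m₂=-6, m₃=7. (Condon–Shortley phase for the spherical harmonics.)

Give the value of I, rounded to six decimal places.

m-sum 0 ✓  L=18 even ✓  1≤7≤11 ✓
Π(2lᵢ+1) = 11×13×15 = 2145
triangle coeff Δ(5,6,7) = 1/174594420
Σ_t [0,4]: t=0:+1/4147200 t=1:−1/207360 t=2:+1/82944 t=3:−1/207360 t=4:+1/4147200 = 1/345600
(3j)²=420/46189 [(5 6 7; 0 0 0)], sign=-1
Σ_t [0,0]: t=0:+1/696729600 = 1/696729600
(3j)²=11/1292 [(5 6 7; -1 -6 7)], sign=+1
⇒ 4πI² = 17325/104329
I = (-1)√(17325/104329/(4π)) = -0.11495534

-0.114955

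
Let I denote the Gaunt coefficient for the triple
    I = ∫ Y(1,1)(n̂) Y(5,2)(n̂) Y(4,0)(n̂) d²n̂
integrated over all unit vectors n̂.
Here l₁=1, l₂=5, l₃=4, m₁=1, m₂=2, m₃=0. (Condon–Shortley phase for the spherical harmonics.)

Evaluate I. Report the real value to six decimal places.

0.000000

1 + 2 + 0 = 3 ≠ 0: azimuthal integral kills it; I = 0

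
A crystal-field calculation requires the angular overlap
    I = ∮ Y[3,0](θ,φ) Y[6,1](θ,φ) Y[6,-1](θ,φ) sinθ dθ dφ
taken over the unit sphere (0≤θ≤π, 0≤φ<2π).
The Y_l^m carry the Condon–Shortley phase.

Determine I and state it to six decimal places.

0.000000

l₁+l₂+l₃=15 is odd: 3j(l;000)=0 ⇒ I=0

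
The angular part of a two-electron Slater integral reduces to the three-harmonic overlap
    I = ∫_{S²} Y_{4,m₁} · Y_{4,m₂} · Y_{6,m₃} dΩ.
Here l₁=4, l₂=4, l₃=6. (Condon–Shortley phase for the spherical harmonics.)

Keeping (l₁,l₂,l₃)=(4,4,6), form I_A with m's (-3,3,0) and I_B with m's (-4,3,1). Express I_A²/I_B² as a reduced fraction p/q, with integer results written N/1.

Same 4,4,6: normalisation and zero-m 3j drop out of the ratio.
A: Δ: 2! 6! 6! / 15! → 1/1261260; sum: t=1:−1/518400 t=2:+1/28800 = 17/518400; 3j²(4 4 6; -3 3 0) = Δ·Π!·Σ² = 289/25740  (sign +1)
B: Δ: 2! 6! 6! / 15! → 1/1261260; sum: t=2:+1/172800 = 1/172800; 3j²(4 4 6; -4 3 1) = Δ·Π!·Σ² = 7/2145  (sign -1)
I_A²/I_B² = (289/25740)/(7/2145) = 289/84

289/84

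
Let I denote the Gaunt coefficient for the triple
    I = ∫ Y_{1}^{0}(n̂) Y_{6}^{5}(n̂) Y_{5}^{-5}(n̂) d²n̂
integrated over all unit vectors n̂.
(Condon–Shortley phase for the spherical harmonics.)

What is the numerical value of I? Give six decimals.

m-sum 0 ✓  L=12 even ✓  5≤5≤7 ✓
Π(2lᵢ+1) = 3×13×11 = 429
triangle coeff Δ(1,6,5) = 1/858
Σ_t [1,1]: t=1:−1/14400 = -1/14400
(3j)²=6/143 [(1 6 5; 0 0 0)], sign=+1
Σ_t [1,1]: t=1:−1/3628800 = -1/3628800
(3j)²=1/78 [(1 6 5; 0 5 -5)], sign=-1
⇒ 4πI² = 3/13
I = (-1)√(3/13/(4π)) = -0.13551395

-0.135514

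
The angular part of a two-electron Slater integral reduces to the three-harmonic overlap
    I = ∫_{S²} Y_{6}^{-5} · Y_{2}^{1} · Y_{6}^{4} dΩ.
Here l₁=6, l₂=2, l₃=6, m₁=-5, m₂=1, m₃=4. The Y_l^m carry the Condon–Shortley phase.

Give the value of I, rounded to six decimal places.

m-sum 0 ✓  L=14 even ✓  4≤6≤8 ✓
Π(2lᵢ+1) = 13×5×13 = 845
triangle coeff Δ(6,2,6) = 1/90090
Σ_t [0,2]: t=0:+1/69120 t=1:−1/14400 t=2:+1/69120 = -7/172800
(3j)²=14/715 [(6 2 6; 0 0 0)], sign=-1
Σ_t [1,2]: t=1:−1/7257600 t=2:+1/725760 = 1/806400
(3j)²=27/910 [(6 2 6; -5 1 4)], sign=+1
⇒ 4πI² = 27/55
I = (-1)√(27/55/(4π)) = -0.19764945

-0.197649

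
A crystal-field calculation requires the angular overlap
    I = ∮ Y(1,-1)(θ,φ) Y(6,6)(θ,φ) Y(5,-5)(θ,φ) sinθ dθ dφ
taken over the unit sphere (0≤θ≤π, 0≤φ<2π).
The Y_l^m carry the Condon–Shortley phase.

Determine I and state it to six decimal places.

0.331940

m-sum 0 ✓  L=12 even ✓  5≤5≤7 ✓
Π(2lᵢ+1) = 3×13×11 = 429
triangle coeff Δ(1,6,5) = 1/858
Σ_t [1,1]: t=1:−1/14400 = -1/14400
(3j)²=6/143 [(1 6 5; 0 0 0)], sign=+1
Σ_t [2,2]: t=2:+1/7257600 = 1/7257600
(3j)²=1/13 [(1 6 5; -1 6 -5)], sign=+1
⇒ 4πI² = 18/13
I = (+1)√(18/13/(4π)) = 0.33194004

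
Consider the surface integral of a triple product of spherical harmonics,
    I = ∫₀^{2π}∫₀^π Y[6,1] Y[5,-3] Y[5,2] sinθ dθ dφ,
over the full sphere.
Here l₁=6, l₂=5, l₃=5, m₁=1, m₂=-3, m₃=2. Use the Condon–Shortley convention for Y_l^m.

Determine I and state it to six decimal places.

0.016235

Rules hold: Σm=0, L=16 even, 1≤5≤11.
N = 13·11·11 = 1573
Δ = 6!·6!·4!/17! = 1/28588560
Racah Σ t=1..5: t=1:−1/345600 t=2:+1/13824 t=3:−1/5184 t=4:+1/13824 t=5:−1/345600 = -7/129600
⇒ 3j(6 5 5; 0 0 0)² = 80/7293, sgn +1
Racah Σ t=0..2: t=0:+1/345600 t=1:−1/34560 t=2:+1/41472 = -1/518400
⇒ 3j(6 5 5; 1 -3 2)² = 7/36465, sgn +1
4πI² = N·(3j₀)²·(3jₘ)² = 112/33813
I = +1·√(0.00331234/4π) = 0.01623537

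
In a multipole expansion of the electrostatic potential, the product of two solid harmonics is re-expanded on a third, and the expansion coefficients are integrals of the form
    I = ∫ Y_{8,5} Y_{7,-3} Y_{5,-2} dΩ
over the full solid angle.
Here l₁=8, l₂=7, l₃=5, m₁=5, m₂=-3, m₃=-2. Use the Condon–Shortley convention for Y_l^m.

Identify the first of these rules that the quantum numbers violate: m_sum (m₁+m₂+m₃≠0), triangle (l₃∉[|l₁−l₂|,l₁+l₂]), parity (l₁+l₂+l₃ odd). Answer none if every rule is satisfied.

none

azimuthal sum: 5 − 3 − 2 = 0  ✓
1 ≤ 5 ≤ 15 (triangle on l)  ✓
L = 8 + 7 + 5 = 20 (even)  ✓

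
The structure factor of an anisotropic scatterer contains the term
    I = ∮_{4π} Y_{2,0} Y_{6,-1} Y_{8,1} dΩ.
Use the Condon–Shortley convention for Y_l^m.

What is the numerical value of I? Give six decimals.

Checks pass: Σm=0; 16 even; l₃=8∈[4,8].
(2·2+1)(2·6+1)(2·8+1) = 1105
Δ: 0! 4! 12! / 17! → 1/30940
sum: t=0:+1/2073600 = 1/2073600
3j²(2 6 8; 0 0 0) = Δ·Π!·Σ² = 28/1105  (sign +1)
sum: t=0:+1/2419200 = 1/2419200
3j²(2 6 8; 0 -1 1) = Δ·Π!·Σ² = 27/1105  (sign -1)
combine: 4πI² = 1105·28/1105·27/1105 = 756/1105
take √, sign -1: I = -0.23333228

-0.233332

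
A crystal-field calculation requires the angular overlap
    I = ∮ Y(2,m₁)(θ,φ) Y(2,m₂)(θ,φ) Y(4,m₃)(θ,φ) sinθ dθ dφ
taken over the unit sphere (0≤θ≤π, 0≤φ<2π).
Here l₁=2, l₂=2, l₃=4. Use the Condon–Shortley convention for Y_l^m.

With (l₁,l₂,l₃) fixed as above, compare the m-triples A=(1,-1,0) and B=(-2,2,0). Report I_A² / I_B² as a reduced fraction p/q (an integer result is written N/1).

Shared (l₁,l₂,l₃)=(2,2,4): N and (l;000)² cancel in I_A²/I_B².
A: Δ = 0!·4!·4!/9! = 1/630; Racah Σ t=0..0: t=0:+1/36 = 1/36; ⇒ 3j(2 2 4; 1 -1 0)² = 8/315, sgn +1
B: Δ = 0!·4!·4!/9! = 1/630; Racah Σ t=0..0: t=0:+1/576 = 1/576; ⇒ 3j(2 2 4; -2 2 0)² = 1/630, sgn +1
I_A²/I_B² = (8/315)/(1/630) = 16/1

16/1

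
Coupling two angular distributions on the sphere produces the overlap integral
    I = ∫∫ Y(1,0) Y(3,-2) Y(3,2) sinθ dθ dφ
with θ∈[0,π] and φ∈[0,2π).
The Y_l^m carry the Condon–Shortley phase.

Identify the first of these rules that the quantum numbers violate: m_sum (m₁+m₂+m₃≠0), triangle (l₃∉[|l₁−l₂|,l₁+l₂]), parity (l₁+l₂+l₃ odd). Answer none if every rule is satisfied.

parity

azimuthal sum: 0 − 2 + 2 = 0  ✓
2 ≤ 3 ≤ 4 (triangle on l)  ✓
L = 1 + 3 + 3 = 7 (odd)  ✗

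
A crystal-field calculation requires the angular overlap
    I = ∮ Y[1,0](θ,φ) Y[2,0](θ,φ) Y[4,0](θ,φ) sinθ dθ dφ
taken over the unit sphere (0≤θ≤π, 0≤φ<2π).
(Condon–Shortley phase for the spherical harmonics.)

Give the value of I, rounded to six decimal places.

0.000000

l₃=4 ∉ [1,3] — triangle fails ⇒ I = 0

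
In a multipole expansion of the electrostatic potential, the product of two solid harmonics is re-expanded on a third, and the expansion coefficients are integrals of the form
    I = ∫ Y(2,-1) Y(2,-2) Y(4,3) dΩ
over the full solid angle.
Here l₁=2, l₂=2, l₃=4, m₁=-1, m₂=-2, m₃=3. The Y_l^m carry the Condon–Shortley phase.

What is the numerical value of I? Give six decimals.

Checks pass: Σm=0; 8 even; l₃=4∈[0,4].
(2·2+1)(2·2+1)(2·4+1) = 225
Δ: 0! 4! 4! / 9! → 1/630
sum: t=0:+1/16 = 1/16
3j²(2 2 4; 0 0 0) = Δ·Π!·Σ² = 2/35  (sign +1)
sum: t=0:+1/144 = 1/144
3j²(2 2 4; -1 -2 3) = Δ·Π!·Σ² = 1/18  (sign -1)
combine: 4πI² = 225·2/35·1/18 = 5/7
take √, sign -1: I = -0.23841361

-0.238414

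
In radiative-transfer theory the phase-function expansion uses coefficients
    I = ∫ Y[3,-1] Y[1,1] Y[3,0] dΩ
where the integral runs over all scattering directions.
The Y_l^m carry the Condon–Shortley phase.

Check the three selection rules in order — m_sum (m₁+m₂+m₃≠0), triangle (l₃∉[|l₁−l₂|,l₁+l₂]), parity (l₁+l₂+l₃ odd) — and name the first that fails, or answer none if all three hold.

parity

Σmᵢ = 0  ✓
l₃∈[|l₁−l₂|,l₁+l₂]=[2,4], have l₃=3  ✓
Σlᵢ = 7 ⇒ odd  ✗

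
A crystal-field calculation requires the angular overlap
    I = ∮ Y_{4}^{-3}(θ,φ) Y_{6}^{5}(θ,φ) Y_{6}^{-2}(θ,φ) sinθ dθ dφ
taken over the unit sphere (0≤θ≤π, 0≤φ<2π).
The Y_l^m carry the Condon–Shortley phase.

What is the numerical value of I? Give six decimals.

0.160494

m-sum 0 ✓  L=16 even ✓  2≤6≤10 ✓
Π(2lᵢ+1) = 9×13×13 = 1521
triangle coeff Δ(4,6,6) = 1/15315300
Σ_t [0,4]: t=0:+1/829440 t=1:−1/25920 t=2:+1/9216 t=3:−1/25920 t=4:+1/829440 = 7/207360
(3j)²=28/2431 [(4 6 6; 0 0 0)], sign=+1
Σ_t [3,4]: t=3:−1/5806080 t=4:+1/725760 = 1/829440
(3j)²=49/2652 [(4 6 6; -3 5 -2)], sign=+1
⇒ 4πI² = 1029/3179
I = (+1)√(1029/3179/(4π)) = 0.16049352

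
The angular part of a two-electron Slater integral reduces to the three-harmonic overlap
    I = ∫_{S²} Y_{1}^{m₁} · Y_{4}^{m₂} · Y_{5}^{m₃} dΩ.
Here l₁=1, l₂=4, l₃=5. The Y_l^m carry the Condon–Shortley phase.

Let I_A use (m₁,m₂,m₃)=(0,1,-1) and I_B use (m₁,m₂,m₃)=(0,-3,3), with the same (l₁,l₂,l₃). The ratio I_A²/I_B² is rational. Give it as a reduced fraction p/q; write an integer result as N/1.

l's match ⇒ only the (l;m) 3-j factors differ between A and B.
A: triangle coeff Δ(1,4,5) = 1/495; Σ_t [0,0]: t=0:+1/720 = 1/720; (3j)²=8/165 [(1 4 5; 0 1 -1)], sign=+1
B: triangle coeff Δ(1,4,5) = 1/495; Σ_t [0,0]: t=0:+1/5040 = 1/5040; (3j)²=16/495 [(1 4 5; 0 -3 3)], sign=+1
I_A²/I_B² = (8/165)/(16/495) = 3/2

3/2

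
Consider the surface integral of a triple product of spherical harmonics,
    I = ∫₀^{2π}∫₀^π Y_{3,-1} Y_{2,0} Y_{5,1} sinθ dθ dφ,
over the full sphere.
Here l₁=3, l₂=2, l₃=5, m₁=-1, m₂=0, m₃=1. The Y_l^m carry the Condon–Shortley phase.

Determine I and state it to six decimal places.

m-sum 0 ✓  L=10 even ✓  1≤5≤5 ✓
Π(2lᵢ+1) = 7×5×11 = 385
triangle coeff Δ(3,2,5) = 1/2310
Σ_t [0,0]: t=0:+1/144 = 1/144
(3j)²=10/231 [(3 2 5; 0 0 0)], sign=-1
Σ_t [0,0]: t=0:+1/192 = 1/192
(3j)²=3/77 [(3 2 5; -1 0 1)], sign=+1
⇒ 4πI² = 50/77
I = (-1)√(50/77/(4π)) = -0.22731846

-0.227318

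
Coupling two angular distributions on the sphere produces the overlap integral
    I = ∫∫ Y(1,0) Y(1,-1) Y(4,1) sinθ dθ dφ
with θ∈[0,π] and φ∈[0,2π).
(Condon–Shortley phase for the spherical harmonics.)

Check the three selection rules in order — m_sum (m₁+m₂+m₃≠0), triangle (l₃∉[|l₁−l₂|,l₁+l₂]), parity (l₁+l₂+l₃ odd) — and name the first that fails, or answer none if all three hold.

triangle

m₁+m₂+m₃ = 0 − 1 + 1 = 0  ✓
triangle: |1−1|=0 ≤ l₃=4 ≤ 1+1=2  ✗
parity: l₁+l₂+l₃ = 6 is even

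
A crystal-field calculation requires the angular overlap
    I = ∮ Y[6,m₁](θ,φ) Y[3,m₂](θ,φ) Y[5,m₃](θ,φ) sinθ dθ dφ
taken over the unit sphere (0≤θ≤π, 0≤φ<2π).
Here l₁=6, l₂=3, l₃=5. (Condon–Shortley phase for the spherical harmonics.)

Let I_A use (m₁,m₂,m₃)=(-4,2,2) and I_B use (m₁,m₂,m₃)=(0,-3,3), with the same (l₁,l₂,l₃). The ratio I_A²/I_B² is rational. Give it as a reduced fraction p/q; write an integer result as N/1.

Same 6,3,5: normalisation and zero-m 3j drop out of the ratio.
A: Δ: 4! 8! 2! / 15! → 1/675675; sum: t=3:−1/60480 t=4:+1/34560 = 1/80640; 3j²(6 3 5; -4 2 2) = Δ·Π!·Σ² = 6/1001  (sign -1)
B: Δ: 4! 8! 2! / 15! → 1/675675; sum: t=0:+1/69120 = 1/69120; 3j²(6 3 5; 0 -3 3) = Δ·Π!·Σ² = 4/429  (sign +1)
I_A²/I_B² = (6/1001)/(4/429) = 9/14

9/14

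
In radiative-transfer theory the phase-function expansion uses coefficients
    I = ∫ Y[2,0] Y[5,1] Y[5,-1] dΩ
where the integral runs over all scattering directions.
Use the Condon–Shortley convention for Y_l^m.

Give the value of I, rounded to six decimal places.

Checks pass: Σm=0; 12 even; l₃=5∈[3,7].
(2·2+1)(2·5+1)(2·5+1) = 605
Δ: 2! 2! 8! / 13! → 1/38610
sum: t=0:+1/2880 t=1:−1/576 t=2:+1/2880 = -1/960
3j²(2 5 5; 0 0 0) = Δ·Π!·Σ² = 10/429  (sign +1)
sum: t=0:+1/5760 t=1:−1/720 t=2:+1/2304 = -1/1280
3j²(2 5 5; 0 1 -1) = Δ·Π!·Σ² = 27/1430  (sign -1)
combine: 4πI² = 605·10/429·27/1430 = 45/169
take √, sign -1: I = -0.14556534

-0.145565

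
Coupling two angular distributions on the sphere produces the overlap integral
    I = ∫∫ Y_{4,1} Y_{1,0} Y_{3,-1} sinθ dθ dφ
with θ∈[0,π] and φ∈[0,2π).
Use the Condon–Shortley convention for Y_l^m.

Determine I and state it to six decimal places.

Checks pass: Σm=0; 8 even; l₃=3∈[3,5].
(2·4+1)(2·1+1)(2·3+1) = 189
Δ: 2! 6! 0! / 9! → 1/252
sum: t=1:−1/36 = -1/36
3j²(4 1 3; 0 0 0) = Δ·Π!·Σ² = 4/63  (sign +1)
sum: t=1:−1/48 = -1/48
3j²(4 1 3; 1 0 -1) = Δ·Π!·Σ² = 5/84  (sign -1)
combine: 4πI² = 189·4/63·5/84 = 5/7
take √, sign -1: I = -0.23841361

-0.238414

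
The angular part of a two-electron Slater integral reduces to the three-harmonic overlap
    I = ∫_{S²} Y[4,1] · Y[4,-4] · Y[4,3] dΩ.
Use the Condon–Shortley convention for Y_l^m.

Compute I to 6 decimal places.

Rules hold: Σm=0, L=12 even, 0≤4≤8.
N = 9·9·9 = 729
Δ = 4!·4!·4!/13! = 1/450450
Racah Σ t=0..4: t=0:+1/13824 t=1:−1/216 t=2:+1/64 t=3:−1/216 t=4:+1/13824 = 5/768
⇒ 3j(4 4 4; 0 0 0)² = 18/1001, sgn +1
Racah Σ t=0..0: t=0:+1/3456 = 1/3456
⇒ 3j(4 4 4; 1 -4 3)² = 35/1287, sgn -1
4πI² = N·(3j₀)²·(3jₘ)² = 7290/20449
I = -1·√(0.356497/4π) = -0.16843130

-0.168431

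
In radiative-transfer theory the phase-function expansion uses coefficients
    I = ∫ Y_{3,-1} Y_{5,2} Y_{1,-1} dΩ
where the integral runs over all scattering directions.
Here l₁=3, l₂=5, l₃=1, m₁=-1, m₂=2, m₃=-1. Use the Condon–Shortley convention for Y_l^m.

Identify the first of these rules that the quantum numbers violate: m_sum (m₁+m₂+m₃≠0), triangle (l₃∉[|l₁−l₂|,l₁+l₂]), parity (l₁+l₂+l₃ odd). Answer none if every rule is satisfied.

azimuthal sum: -1 + 2 − 1 = 0  ✓
2 ≤ 1 ≤ 8 (triangle on l)  ✗
L = 3 + 5 + 1 = 9 (odd)

triangle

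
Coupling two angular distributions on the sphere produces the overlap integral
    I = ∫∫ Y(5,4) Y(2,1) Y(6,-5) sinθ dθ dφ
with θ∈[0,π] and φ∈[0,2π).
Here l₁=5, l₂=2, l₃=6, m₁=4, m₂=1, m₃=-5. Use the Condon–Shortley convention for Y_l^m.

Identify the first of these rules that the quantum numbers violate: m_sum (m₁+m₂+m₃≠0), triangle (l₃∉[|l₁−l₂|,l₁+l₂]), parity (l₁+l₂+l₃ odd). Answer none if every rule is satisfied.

parity

m₁+m₂+m₃ = 4 + 1 − 5 = 0  ✓
triangle: |5−2|=3 ≤ l₃=6 ≤ 5+2=7  ✓
parity: l₁+l₂+l₃ = 13 is odd  ✗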